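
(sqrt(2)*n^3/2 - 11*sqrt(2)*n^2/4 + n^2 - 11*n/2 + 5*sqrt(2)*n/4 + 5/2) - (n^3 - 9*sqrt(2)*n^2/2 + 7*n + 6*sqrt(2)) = -n^3 + sqrt(2)*n^3/2 + n^2 + 7*sqrt(2)*n^2/4 - 25*n/2 + 5*sqrt(2)*n/4 - 6*sqrt(2) + 5/2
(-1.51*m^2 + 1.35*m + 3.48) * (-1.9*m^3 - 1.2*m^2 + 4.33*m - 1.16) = 2.869*m^5 - 0.753*m^4 - 14.7703*m^3 + 3.4211*m^2 + 13.5024*m - 4.0368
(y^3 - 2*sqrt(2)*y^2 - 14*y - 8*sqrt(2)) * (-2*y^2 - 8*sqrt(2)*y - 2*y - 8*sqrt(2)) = -2*y^5 - 4*sqrt(2)*y^4 - 2*y^4 - 4*sqrt(2)*y^3 + 60*y^3 + 60*y^2 + 128*sqrt(2)*y^2 + 128*y + 128*sqrt(2)*y + 128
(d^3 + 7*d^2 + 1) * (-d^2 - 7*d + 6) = -d^5 - 14*d^4 - 43*d^3 + 41*d^2 - 7*d + 6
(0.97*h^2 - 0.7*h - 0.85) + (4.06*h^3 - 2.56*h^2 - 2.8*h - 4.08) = 4.06*h^3 - 1.59*h^2 - 3.5*h - 4.93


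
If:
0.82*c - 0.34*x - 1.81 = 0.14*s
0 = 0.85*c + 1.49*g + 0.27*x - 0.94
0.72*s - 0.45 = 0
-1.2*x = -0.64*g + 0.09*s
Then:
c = 2.17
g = -0.55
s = 0.62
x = -0.34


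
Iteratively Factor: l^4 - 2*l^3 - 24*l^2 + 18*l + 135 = (l + 3)*(l^3 - 5*l^2 - 9*l + 45) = (l - 5)*(l + 3)*(l^2 - 9) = (l - 5)*(l - 3)*(l + 3)*(l + 3)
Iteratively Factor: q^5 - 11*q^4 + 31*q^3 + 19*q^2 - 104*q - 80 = (q - 4)*(q^4 - 7*q^3 + 3*q^2 + 31*q + 20) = (q - 4)^2*(q^3 - 3*q^2 - 9*q - 5) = (q - 4)^2*(q + 1)*(q^2 - 4*q - 5) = (q - 5)*(q - 4)^2*(q + 1)*(q + 1)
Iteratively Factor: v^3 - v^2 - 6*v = (v - 3)*(v^2 + 2*v) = v*(v - 3)*(v + 2)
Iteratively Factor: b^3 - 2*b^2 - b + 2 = (b + 1)*(b^2 - 3*b + 2) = (b - 2)*(b + 1)*(b - 1)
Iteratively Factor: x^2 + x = (x + 1)*(x)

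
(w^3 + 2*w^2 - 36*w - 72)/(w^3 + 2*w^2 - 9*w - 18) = (w^2 - 36)/(w^2 - 9)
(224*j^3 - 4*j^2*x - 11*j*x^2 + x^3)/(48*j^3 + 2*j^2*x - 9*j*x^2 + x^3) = (-28*j^2 - 3*j*x + x^2)/(-6*j^2 - j*x + x^2)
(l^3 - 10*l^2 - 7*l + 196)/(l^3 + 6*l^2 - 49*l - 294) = (l^2 - 3*l - 28)/(l^2 + 13*l + 42)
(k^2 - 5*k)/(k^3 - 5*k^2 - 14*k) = (5 - k)/(-k^2 + 5*k + 14)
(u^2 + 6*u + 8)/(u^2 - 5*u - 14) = (u + 4)/(u - 7)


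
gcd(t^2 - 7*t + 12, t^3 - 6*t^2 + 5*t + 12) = t^2 - 7*t + 12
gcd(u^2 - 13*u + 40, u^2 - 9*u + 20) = u - 5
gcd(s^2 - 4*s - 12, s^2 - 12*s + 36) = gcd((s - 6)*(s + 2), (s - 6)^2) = s - 6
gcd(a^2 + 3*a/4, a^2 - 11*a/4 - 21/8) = a + 3/4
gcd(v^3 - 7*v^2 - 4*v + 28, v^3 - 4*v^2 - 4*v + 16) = v^2 - 4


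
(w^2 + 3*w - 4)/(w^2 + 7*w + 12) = (w - 1)/(w + 3)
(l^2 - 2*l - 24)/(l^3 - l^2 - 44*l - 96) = (l - 6)/(l^2 - 5*l - 24)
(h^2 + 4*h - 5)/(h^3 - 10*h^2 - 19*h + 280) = (h - 1)/(h^2 - 15*h + 56)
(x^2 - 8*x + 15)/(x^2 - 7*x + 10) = (x - 3)/(x - 2)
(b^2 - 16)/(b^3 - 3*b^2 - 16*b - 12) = (16 - b^2)/(-b^3 + 3*b^2 + 16*b + 12)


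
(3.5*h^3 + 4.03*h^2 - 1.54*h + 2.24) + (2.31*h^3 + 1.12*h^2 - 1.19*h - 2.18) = 5.81*h^3 + 5.15*h^2 - 2.73*h + 0.0600000000000001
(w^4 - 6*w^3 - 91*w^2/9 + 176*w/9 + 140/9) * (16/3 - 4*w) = -4*w^5 + 88*w^4/3 + 76*w^3/9 - 3568*w^2/27 + 1136*w/27 + 2240/27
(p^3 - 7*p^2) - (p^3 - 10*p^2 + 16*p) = 3*p^2 - 16*p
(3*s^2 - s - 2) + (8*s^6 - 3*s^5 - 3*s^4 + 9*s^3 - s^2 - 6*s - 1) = 8*s^6 - 3*s^5 - 3*s^4 + 9*s^3 + 2*s^2 - 7*s - 3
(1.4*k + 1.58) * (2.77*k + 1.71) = 3.878*k^2 + 6.7706*k + 2.7018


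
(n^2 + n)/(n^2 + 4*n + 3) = n/(n + 3)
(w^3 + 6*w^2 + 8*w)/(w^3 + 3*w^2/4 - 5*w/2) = 4*(w + 4)/(4*w - 5)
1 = 1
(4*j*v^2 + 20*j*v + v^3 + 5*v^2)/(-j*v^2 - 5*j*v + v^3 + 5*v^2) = (4*j + v)/(-j + v)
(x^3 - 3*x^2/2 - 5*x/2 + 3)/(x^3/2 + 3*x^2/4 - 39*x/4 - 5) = 2*(2*x^3 - 3*x^2 - 5*x + 6)/(2*x^3 + 3*x^2 - 39*x - 20)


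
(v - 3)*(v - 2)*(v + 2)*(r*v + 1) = r*v^4 - 3*r*v^3 - 4*r*v^2 + 12*r*v + v^3 - 3*v^2 - 4*v + 12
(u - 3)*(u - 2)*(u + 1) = u^3 - 4*u^2 + u + 6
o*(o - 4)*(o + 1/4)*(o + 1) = o^4 - 11*o^3/4 - 19*o^2/4 - o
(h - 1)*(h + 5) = h^2 + 4*h - 5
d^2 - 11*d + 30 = (d - 6)*(d - 5)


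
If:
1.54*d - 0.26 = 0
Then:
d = 0.17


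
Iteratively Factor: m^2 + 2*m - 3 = (m + 3)*(m - 1)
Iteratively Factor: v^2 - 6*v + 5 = (v - 1)*(v - 5)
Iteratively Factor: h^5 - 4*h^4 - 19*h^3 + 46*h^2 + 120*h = (h)*(h^4 - 4*h^3 - 19*h^2 + 46*h + 120) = h*(h - 4)*(h^3 - 19*h - 30) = h*(h - 4)*(h + 3)*(h^2 - 3*h - 10) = h*(h - 5)*(h - 4)*(h + 3)*(h + 2)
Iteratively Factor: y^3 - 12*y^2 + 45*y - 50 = (y - 5)*(y^2 - 7*y + 10) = (y - 5)*(y - 2)*(y - 5)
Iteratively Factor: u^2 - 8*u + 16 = (u - 4)*(u - 4)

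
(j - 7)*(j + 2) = j^2 - 5*j - 14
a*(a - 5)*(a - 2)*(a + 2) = a^4 - 5*a^3 - 4*a^2 + 20*a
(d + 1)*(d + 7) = d^2 + 8*d + 7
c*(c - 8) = c^2 - 8*c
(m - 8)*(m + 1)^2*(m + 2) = m^4 - 4*m^3 - 27*m^2 - 38*m - 16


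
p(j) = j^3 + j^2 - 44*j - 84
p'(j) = 3*j^2 + 2*j - 44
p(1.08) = -129.09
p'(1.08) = -38.34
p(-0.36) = -68.08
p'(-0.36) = -44.33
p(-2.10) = 3.55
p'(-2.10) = -34.97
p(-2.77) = 24.30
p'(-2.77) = -26.52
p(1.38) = -140.19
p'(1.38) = -35.53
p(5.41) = -134.43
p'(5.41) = 54.62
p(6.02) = -94.47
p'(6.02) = 76.76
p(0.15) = -90.57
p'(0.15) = -43.63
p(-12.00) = -1140.00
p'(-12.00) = 364.00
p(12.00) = 1260.00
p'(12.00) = 412.00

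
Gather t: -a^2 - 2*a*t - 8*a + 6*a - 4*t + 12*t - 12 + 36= -a^2 - 2*a + t*(8 - 2*a) + 24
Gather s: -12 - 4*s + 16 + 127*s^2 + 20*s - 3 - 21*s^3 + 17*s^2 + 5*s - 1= -21*s^3 + 144*s^2 + 21*s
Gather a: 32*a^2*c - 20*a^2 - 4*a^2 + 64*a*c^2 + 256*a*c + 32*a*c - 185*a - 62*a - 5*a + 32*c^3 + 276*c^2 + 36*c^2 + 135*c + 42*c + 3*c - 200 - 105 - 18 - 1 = a^2*(32*c - 24) + a*(64*c^2 + 288*c - 252) + 32*c^3 + 312*c^2 + 180*c - 324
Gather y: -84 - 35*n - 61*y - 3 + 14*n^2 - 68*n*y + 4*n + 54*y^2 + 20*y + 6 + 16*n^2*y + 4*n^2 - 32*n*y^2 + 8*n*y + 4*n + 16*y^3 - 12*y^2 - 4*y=18*n^2 - 27*n + 16*y^3 + y^2*(42 - 32*n) + y*(16*n^2 - 60*n - 45) - 81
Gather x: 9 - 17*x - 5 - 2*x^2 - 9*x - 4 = -2*x^2 - 26*x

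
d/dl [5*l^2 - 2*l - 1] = 10*l - 2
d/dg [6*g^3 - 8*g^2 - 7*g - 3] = 18*g^2 - 16*g - 7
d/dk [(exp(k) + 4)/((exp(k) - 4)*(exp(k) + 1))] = (-exp(2*k) - 8*exp(k) + 8)*exp(k)/(exp(4*k) - 6*exp(3*k) + exp(2*k) + 24*exp(k) + 16)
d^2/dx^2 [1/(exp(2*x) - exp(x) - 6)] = ((1 - 4*exp(x))*(-exp(2*x) + exp(x) + 6) - 2*(2*exp(x) - 1)^2*exp(x))*exp(x)/(-exp(2*x) + exp(x) + 6)^3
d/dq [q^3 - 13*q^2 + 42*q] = 3*q^2 - 26*q + 42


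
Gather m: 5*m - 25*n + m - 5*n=6*m - 30*n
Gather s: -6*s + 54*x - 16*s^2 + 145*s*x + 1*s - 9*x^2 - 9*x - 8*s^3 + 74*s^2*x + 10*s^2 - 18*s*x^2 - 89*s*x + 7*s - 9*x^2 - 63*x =-8*s^3 + s^2*(74*x - 6) + s*(-18*x^2 + 56*x + 2) - 18*x^2 - 18*x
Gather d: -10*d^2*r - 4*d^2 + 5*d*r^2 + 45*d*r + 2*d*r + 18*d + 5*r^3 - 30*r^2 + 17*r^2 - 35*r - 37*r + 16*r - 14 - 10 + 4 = d^2*(-10*r - 4) + d*(5*r^2 + 47*r + 18) + 5*r^3 - 13*r^2 - 56*r - 20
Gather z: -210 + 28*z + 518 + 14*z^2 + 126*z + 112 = 14*z^2 + 154*z + 420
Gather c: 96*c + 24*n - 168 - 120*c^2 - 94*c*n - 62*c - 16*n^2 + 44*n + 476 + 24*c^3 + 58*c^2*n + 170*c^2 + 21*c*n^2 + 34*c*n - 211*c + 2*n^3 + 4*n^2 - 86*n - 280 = 24*c^3 + c^2*(58*n + 50) + c*(21*n^2 - 60*n - 177) + 2*n^3 - 12*n^2 - 18*n + 28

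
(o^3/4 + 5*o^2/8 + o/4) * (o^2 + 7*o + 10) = o^5/4 + 19*o^4/8 + 57*o^3/8 + 8*o^2 + 5*o/2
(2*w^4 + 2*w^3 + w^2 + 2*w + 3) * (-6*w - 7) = -12*w^5 - 26*w^4 - 20*w^3 - 19*w^2 - 32*w - 21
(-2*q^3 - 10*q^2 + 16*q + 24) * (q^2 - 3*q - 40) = -2*q^5 - 4*q^4 + 126*q^3 + 376*q^2 - 712*q - 960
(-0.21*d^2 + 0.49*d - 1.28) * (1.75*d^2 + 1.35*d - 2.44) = -0.3675*d^4 + 0.574*d^3 - 1.0661*d^2 - 2.9236*d + 3.1232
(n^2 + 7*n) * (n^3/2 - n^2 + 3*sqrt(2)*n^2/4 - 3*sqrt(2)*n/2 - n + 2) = n^5/2 + 3*sqrt(2)*n^4/4 + 5*n^4/2 - 8*n^3 + 15*sqrt(2)*n^3/4 - 21*sqrt(2)*n^2/2 - 5*n^2 + 14*n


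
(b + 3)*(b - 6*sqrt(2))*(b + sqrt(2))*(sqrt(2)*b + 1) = sqrt(2)*b^4 - 9*b^3 + 3*sqrt(2)*b^3 - 27*b^2 - 17*sqrt(2)*b^2 - 51*sqrt(2)*b - 12*b - 36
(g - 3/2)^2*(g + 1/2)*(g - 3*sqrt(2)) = g^4 - 3*sqrt(2)*g^3 - 5*g^3/2 + 3*g^2/4 + 15*sqrt(2)*g^2/2 - 9*sqrt(2)*g/4 + 9*g/8 - 27*sqrt(2)/8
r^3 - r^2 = r^2*(r - 1)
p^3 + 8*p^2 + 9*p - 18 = (p - 1)*(p + 3)*(p + 6)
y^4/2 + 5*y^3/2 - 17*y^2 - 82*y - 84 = (y/2 + 1)*(y - 6)*(y + 2)*(y + 7)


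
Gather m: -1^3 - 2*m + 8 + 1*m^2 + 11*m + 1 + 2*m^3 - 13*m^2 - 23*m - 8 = 2*m^3 - 12*m^2 - 14*m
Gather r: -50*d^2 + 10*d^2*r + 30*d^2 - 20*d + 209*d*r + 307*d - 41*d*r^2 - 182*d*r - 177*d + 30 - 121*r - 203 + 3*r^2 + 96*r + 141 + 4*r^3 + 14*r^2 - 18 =-20*d^2 + 110*d + 4*r^3 + r^2*(17 - 41*d) + r*(10*d^2 + 27*d - 25) - 50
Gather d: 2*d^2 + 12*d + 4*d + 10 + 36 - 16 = 2*d^2 + 16*d + 30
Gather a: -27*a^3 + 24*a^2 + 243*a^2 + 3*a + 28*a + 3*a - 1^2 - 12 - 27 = -27*a^3 + 267*a^2 + 34*a - 40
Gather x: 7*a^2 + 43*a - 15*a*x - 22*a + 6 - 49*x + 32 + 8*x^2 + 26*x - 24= 7*a^2 + 21*a + 8*x^2 + x*(-15*a - 23) + 14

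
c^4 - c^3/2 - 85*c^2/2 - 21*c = c*(c - 7)*(c + 1/2)*(c + 6)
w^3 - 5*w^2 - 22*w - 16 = (w - 8)*(w + 1)*(w + 2)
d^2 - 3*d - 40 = (d - 8)*(d + 5)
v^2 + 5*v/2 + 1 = (v + 1/2)*(v + 2)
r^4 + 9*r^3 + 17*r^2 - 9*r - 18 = (r - 1)*(r + 1)*(r + 3)*(r + 6)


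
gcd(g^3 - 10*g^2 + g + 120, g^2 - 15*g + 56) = g - 8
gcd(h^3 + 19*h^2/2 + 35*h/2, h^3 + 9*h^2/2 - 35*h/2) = h^2 + 7*h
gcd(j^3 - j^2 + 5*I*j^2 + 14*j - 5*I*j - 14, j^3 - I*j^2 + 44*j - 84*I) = j^2 + 5*I*j + 14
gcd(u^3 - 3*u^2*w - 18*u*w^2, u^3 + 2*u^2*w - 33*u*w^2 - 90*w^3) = u^2 - 3*u*w - 18*w^2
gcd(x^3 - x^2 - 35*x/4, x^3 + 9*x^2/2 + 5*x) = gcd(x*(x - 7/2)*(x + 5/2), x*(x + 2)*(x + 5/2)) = x^2 + 5*x/2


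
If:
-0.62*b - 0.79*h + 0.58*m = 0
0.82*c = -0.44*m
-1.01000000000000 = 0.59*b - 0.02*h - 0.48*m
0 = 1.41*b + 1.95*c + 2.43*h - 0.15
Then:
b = -3.34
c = 1.10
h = 1.12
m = -2.05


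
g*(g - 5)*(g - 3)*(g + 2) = g^4 - 6*g^3 - g^2 + 30*g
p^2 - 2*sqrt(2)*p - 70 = (p - 7*sqrt(2))*(p + 5*sqrt(2))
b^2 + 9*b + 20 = (b + 4)*(b + 5)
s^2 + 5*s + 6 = (s + 2)*(s + 3)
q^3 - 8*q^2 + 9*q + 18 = (q - 6)*(q - 3)*(q + 1)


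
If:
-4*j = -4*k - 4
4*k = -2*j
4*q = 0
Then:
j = 2/3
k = -1/3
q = 0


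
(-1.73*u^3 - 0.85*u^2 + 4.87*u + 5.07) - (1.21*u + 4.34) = -1.73*u^3 - 0.85*u^2 + 3.66*u + 0.73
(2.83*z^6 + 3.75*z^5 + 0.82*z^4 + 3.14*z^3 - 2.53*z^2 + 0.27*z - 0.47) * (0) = 0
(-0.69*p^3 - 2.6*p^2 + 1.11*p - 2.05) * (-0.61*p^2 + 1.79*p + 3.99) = 0.4209*p^5 + 0.3509*p^4 - 8.0842*p^3 - 7.1366*p^2 + 0.759400000000001*p - 8.1795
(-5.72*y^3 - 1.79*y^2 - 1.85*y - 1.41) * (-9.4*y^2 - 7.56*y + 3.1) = 53.768*y^5 + 60.0692*y^4 + 13.1904*y^3 + 21.691*y^2 + 4.9246*y - 4.371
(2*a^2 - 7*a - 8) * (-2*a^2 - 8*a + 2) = -4*a^4 - 2*a^3 + 76*a^2 + 50*a - 16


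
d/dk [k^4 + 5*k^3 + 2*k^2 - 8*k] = 4*k^3 + 15*k^2 + 4*k - 8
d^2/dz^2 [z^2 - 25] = 2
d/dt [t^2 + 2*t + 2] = 2*t + 2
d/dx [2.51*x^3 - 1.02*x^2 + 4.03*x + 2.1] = 7.53*x^2 - 2.04*x + 4.03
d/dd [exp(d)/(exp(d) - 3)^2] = (-exp(d) - 3)*exp(d)/(exp(d) - 3)^3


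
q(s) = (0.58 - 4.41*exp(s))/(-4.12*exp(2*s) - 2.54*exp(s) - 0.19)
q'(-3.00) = 1.17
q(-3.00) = -1.10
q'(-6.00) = 0.15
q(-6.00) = -2.90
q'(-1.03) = 0.23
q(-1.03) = 0.61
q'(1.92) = -0.13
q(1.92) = 0.14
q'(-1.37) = 0.49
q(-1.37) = 0.49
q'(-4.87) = 0.41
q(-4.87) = -2.60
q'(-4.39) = 0.60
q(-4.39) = -2.36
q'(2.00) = -0.12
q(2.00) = 0.13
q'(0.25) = -0.26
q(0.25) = 0.50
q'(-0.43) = -0.11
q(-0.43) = 0.64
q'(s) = (0.58 - 4.41*exp(s))*(8.24*exp(2*s) + 2.54*exp(s))/(-4.12*exp(2*s) - 2.54*exp(s) - 0.19)^2 - 4.41*exp(s)/(-4.12*exp(2*s) - 2.54*exp(s) - 0.19) = (-18.1692*exp(2*s) + 4.7792*exp(s) + 2.3111)*exp(s)/(16.9744*exp(4*s) + 20.9296*exp(3*s) + 8.0172*exp(2*s) + 0.9652*exp(s) + 0.0361)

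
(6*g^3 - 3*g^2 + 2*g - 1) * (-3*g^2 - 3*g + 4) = -18*g^5 - 9*g^4 + 27*g^3 - 15*g^2 + 11*g - 4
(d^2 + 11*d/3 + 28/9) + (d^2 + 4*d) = 2*d^2 + 23*d/3 + 28/9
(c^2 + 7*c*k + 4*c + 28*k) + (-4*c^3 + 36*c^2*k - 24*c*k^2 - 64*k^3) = -4*c^3 + 36*c^2*k + c^2 - 24*c*k^2 + 7*c*k + 4*c - 64*k^3 + 28*k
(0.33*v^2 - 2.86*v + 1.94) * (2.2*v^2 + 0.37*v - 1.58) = 0.726*v^4 - 6.1699*v^3 + 2.6884*v^2 + 5.2366*v - 3.0652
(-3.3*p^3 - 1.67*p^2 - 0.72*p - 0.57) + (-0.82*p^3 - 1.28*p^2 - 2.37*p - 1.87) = -4.12*p^3 - 2.95*p^2 - 3.09*p - 2.44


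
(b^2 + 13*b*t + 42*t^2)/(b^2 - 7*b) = (b^2 + 13*b*t + 42*t^2)/(b*(b - 7))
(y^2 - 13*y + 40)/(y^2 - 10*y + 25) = (y - 8)/(y - 5)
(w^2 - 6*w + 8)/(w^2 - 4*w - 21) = (-w^2 + 6*w - 8)/(-w^2 + 4*w + 21)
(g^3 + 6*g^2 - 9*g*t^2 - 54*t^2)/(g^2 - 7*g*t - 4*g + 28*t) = (g^3 + 6*g^2 - 9*g*t^2 - 54*t^2)/(g^2 - 7*g*t - 4*g + 28*t)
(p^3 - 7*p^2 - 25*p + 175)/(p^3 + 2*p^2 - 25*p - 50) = (p - 7)/(p + 2)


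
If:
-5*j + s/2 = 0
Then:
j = s/10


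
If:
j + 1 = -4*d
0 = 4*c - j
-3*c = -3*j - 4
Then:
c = -4/9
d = 7/36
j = -16/9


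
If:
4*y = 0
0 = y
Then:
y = 0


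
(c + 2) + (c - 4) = 2*c - 2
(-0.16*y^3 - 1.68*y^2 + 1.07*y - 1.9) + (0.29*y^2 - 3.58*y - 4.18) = -0.16*y^3 - 1.39*y^2 - 2.51*y - 6.08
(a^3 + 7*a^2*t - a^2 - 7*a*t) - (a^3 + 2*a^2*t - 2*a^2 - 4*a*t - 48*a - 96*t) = 5*a^2*t + a^2 - 3*a*t + 48*a + 96*t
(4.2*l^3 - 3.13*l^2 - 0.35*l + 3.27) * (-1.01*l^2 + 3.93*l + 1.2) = -4.242*l^5 + 19.6673*l^4 - 6.9074*l^3 - 8.4342*l^2 + 12.4311*l + 3.924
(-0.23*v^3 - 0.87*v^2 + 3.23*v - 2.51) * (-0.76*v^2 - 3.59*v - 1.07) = 0.1748*v^5 + 1.4869*v^4 + 0.9146*v^3 - 8.7572*v^2 + 5.5548*v + 2.6857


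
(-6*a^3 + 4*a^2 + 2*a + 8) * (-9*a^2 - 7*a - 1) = 54*a^5 + 6*a^4 - 40*a^3 - 90*a^2 - 58*a - 8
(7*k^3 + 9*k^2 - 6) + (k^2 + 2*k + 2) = 7*k^3 + 10*k^2 + 2*k - 4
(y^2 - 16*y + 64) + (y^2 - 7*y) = 2*y^2 - 23*y + 64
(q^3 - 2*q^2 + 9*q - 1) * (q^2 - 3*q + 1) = q^5 - 5*q^4 + 16*q^3 - 30*q^2 + 12*q - 1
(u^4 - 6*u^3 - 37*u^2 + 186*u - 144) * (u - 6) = u^5 - 12*u^4 - u^3 + 408*u^2 - 1260*u + 864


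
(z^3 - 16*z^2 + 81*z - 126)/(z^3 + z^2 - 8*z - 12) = (z^2 - 13*z + 42)/(z^2 + 4*z + 4)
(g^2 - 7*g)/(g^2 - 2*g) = (g - 7)/(g - 2)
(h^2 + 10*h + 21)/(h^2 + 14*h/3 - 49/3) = 3*(h + 3)/(3*h - 7)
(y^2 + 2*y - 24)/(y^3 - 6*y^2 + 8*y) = (y + 6)/(y*(y - 2))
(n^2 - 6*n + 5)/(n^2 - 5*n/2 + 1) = 2*(n^2 - 6*n + 5)/(2*n^2 - 5*n + 2)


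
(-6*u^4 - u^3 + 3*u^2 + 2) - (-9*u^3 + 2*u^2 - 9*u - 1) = -6*u^4 + 8*u^3 + u^2 + 9*u + 3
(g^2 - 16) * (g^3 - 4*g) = g^5 - 20*g^3 + 64*g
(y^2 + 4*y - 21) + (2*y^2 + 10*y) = 3*y^2 + 14*y - 21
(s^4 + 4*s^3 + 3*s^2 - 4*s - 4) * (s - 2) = s^5 + 2*s^4 - 5*s^3 - 10*s^2 + 4*s + 8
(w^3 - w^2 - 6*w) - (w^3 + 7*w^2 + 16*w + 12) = -8*w^2 - 22*w - 12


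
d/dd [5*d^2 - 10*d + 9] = 10*d - 10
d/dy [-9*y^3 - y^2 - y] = -27*y^2 - 2*y - 1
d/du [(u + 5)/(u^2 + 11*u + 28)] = (u^2 + 11*u - (u + 5)*(2*u + 11) + 28)/(u^2 + 11*u + 28)^2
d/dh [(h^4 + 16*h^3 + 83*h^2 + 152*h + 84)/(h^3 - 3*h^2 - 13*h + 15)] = (h^6 - 6*h^5 - 170*h^4 - 660*h^3 - 155*h^2 + 2994*h + 3372)/(h^6 - 6*h^5 - 17*h^4 + 108*h^3 + 79*h^2 - 390*h + 225)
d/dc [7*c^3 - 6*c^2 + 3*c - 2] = 21*c^2 - 12*c + 3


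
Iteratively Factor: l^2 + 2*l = (l + 2)*(l)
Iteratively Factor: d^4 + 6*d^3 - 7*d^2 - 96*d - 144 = (d + 3)*(d^3 + 3*d^2 - 16*d - 48) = (d + 3)*(d + 4)*(d^2 - d - 12) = (d + 3)^2*(d + 4)*(d - 4)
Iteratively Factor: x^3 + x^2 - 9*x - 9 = (x + 3)*(x^2 - 2*x - 3) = (x + 1)*(x + 3)*(x - 3)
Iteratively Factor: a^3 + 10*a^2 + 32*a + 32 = (a + 4)*(a^2 + 6*a + 8) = (a + 2)*(a + 4)*(a + 4)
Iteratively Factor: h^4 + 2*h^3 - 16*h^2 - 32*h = (h + 2)*(h^3 - 16*h) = (h - 4)*(h + 2)*(h^2 + 4*h) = (h - 4)*(h + 2)*(h + 4)*(h)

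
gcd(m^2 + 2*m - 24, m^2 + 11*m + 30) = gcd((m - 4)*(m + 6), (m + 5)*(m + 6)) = m + 6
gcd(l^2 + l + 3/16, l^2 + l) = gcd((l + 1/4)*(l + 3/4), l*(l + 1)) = 1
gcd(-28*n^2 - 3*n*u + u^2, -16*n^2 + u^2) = 4*n + u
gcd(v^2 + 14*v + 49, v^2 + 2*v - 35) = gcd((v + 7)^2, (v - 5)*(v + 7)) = v + 7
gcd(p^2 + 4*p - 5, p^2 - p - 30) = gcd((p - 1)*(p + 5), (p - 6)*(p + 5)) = p + 5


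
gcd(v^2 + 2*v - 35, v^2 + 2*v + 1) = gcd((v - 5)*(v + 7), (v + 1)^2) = 1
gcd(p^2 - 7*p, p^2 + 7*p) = p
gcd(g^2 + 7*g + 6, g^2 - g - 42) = g + 6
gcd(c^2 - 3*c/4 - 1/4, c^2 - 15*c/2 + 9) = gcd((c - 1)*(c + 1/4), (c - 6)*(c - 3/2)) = 1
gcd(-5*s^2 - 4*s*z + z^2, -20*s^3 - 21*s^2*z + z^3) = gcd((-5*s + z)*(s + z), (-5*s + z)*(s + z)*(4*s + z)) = -5*s^2 - 4*s*z + z^2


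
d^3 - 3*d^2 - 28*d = d*(d - 7)*(d + 4)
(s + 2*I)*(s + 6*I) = s^2 + 8*I*s - 12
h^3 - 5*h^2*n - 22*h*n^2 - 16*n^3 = (h - 8*n)*(h + n)*(h + 2*n)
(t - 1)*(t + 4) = t^2 + 3*t - 4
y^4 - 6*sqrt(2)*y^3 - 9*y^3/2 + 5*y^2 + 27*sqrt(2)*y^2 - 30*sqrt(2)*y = y*(y - 5/2)*(y - 2)*(y - 6*sqrt(2))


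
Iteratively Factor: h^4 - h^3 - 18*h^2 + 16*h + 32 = (h - 4)*(h^3 + 3*h^2 - 6*h - 8) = (h - 4)*(h + 4)*(h^2 - h - 2) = (h - 4)*(h + 1)*(h + 4)*(h - 2)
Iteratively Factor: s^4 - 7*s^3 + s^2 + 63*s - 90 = (s - 2)*(s^3 - 5*s^2 - 9*s + 45) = (s - 3)*(s - 2)*(s^2 - 2*s - 15) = (s - 3)*(s - 2)*(s + 3)*(s - 5)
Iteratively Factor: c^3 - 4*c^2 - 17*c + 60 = (c - 3)*(c^2 - c - 20) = (c - 5)*(c - 3)*(c + 4)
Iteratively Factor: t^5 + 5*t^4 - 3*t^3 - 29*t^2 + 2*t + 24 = (t - 2)*(t^4 + 7*t^3 + 11*t^2 - 7*t - 12) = (t - 2)*(t + 3)*(t^3 + 4*t^2 - t - 4) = (t - 2)*(t - 1)*(t + 3)*(t^2 + 5*t + 4) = (t - 2)*(t - 1)*(t + 1)*(t + 3)*(t + 4)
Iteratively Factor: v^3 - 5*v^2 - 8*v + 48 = (v - 4)*(v^2 - v - 12) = (v - 4)*(v + 3)*(v - 4)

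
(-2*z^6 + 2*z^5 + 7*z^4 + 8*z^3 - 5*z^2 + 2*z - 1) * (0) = 0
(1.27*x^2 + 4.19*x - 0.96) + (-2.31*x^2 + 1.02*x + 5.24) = -1.04*x^2 + 5.21*x + 4.28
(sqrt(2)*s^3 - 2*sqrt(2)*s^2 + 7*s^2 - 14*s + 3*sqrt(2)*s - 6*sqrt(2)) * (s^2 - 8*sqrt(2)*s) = sqrt(2)*s^5 - 9*s^4 - 2*sqrt(2)*s^4 - 53*sqrt(2)*s^3 + 18*s^3 - 48*s^2 + 106*sqrt(2)*s^2 + 96*s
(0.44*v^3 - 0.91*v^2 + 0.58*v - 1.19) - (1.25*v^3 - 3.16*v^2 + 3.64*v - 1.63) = -0.81*v^3 + 2.25*v^2 - 3.06*v + 0.44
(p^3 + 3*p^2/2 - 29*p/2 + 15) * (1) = p^3 + 3*p^2/2 - 29*p/2 + 15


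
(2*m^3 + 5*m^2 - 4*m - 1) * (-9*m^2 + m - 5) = -18*m^5 - 43*m^4 + 31*m^3 - 20*m^2 + 19*m + 5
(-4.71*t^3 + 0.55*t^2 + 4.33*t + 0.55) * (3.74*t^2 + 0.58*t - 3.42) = -17.6154*t^5 - 0.674799999999999*t^4 + 32.6214*t^3 + 2.6874*t^2 - 14.4896*t - 1.881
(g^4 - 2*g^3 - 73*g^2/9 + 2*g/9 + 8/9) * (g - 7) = g^5 - 9*g^4 + 53*g^3/9 + 57*g^2 - 2*g/3 - 56/9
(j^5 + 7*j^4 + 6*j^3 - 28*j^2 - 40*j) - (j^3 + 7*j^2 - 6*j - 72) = j^5 + 7*j^4 + 5*j^3 - 35*j^2 - 34*j + 72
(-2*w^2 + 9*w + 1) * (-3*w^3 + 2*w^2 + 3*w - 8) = 6*w^5 - 31*w^4 + 9*w^3 + 45*w^2 - 69*w - 8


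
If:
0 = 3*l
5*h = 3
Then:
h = 3/5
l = 0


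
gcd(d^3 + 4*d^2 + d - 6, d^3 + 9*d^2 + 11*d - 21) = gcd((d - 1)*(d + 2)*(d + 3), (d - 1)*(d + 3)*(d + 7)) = d^2 + 2*d - 3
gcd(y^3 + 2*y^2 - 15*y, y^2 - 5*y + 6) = y - 3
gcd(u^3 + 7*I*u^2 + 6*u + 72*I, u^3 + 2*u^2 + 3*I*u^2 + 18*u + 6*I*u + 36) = u^2 + 3*I*u + 18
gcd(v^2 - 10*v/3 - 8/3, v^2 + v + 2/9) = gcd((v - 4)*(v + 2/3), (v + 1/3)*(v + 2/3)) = v + 2/3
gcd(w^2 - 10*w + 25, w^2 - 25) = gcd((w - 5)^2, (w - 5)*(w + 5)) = w - 5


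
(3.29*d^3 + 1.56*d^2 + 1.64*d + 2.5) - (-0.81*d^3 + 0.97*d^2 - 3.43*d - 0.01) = 4.1*d^3 + 0.59*d^2 + 5.07*d + 2.51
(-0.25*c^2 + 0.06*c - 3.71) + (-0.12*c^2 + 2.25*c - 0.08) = -0.37*c^2 + 2.31*c - 3.79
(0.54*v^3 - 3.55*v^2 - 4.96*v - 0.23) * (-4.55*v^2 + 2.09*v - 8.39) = -2.457*v^5 + 17.2811*v^4 + 10.6179*v^3 + 20.4646*v^2 + 41.1337*v + 1.9297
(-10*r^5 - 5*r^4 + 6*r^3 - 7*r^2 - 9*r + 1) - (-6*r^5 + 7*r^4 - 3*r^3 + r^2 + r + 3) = -4*r^5 - 12*r^4 + 9*r^3 - 8*r^2 - 10*r - 2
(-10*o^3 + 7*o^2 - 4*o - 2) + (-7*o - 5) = -10*o^3 + 7*o^2 - 11*o - 7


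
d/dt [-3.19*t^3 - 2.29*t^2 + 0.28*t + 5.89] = -9.57*t^2 - 4.58*t + 0.28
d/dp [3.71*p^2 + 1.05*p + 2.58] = 7.42*p + 1.05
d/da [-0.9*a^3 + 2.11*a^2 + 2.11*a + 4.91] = -2.7*a^2 + 4.22*a + 2.11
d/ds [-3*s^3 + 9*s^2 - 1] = 9*s*(2 - s)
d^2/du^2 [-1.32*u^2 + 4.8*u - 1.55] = -2.64000000000000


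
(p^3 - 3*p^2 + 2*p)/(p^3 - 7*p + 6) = p/(p + 3)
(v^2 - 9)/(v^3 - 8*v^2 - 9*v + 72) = 1/(v - 8)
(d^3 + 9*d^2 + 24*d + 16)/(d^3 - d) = (d^2 + 8*d + 16)/(d*(d - 1))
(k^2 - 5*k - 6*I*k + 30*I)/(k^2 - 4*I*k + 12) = (k - 5)/(k + 2*I)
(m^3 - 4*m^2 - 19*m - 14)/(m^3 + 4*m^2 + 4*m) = (m^2 - 6*m - 7)/(m*(m + 2))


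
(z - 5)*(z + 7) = z^2 + 2*z - 35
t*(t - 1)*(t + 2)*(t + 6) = t^4 + 7*t^3 + 4*t^2 - 12*t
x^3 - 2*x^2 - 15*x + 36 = (x - 3)^2*(x + 4)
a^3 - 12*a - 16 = (a - 4)*(a + 2)^2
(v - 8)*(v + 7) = v^2 - v - 56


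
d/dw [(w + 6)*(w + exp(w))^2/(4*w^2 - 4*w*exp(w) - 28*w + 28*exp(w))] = (w + exp(w))*((w + 6)*(w + exp(w))*(w*exp(w) - 2*w - 6*exp(w) + 7) + (w + 2*(w + 6)*(exp(w) + 1) + exp(w))*(w^2 - w*exp(w) - 7*w + 7*exp(w)))/(4*(w^2 - w*exp(w) - 7*w + 7*exp(w))^2)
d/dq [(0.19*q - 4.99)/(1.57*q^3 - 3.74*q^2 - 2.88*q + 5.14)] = (-0.5966*q^3 + 24.2135*q^2 - 37.3252*q - 13.3946)/(2.4649*q^6 - 11.7436*q^5 + 4.9444*q^4 + 37.682*q^3 - 30.1528*q^2 - 29.6064*q + 26.4196)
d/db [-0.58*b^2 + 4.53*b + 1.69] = 4.53 - 1.16*b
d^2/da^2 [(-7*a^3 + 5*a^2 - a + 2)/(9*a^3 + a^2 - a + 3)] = 4*(234*a^6 - 216*a^5 + 1107*a^4 - 396*a^3 + 66*a^2 - 174*a + 19)/(729*a^9 + 243*a^8 - 216*a^7 + 676*a^6 + 186*a^5 - 150*a^4 + 224*a^3 + 36*a^2 - 27*a + 27)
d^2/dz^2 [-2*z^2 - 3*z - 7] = -4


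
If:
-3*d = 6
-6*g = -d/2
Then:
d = -2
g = -1/6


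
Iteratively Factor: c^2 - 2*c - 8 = (c + 2)*(c - 4)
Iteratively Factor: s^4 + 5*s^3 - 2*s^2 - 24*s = (s + 4)*(s^3 + s^2 - 6*s) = (s + 3)*(s + 4)*(s^2 - 2*s) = s*(s + 3)*(s + 4)*(s - 2)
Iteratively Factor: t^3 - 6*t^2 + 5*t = (t - 5)*(t^2 - t) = (t - 5)*(t - 1)*(t)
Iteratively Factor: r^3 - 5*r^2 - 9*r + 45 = (r + 3)*(r^2 - 8*r + 15) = (r - 5)*(r + 3)*(r - 3)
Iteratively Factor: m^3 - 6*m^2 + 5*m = (m)*(m^2 - 6*m + 5) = m*(m - 5)*(m - 1)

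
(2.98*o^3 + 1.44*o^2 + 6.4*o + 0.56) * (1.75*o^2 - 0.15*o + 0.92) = 5.215*o^5 + 2.073*o^4 + 13.7256*o^3 + 1.3448*o^2 + 5.804*o + 0.5152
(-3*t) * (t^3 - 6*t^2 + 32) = -3*t^4 + 18*t^3 - 96*t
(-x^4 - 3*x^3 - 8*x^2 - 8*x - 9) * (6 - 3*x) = 3*x^5 + 3*x^4 + 6*x^3 - 24*x^2 - 21*x - 54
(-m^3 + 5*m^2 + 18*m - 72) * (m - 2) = -m^4 + 7*m^3 + 8*m^2 - 108*m + 144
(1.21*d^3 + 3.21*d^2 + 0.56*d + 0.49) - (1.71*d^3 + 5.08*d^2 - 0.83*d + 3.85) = -0.5*d^3 - 1.87*d^2 + 1.39*d - 3.36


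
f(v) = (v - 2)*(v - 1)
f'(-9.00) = -21.00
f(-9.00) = 110.00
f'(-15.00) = -33.00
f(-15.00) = 272.00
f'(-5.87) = -14.74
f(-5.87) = 54.07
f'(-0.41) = -3.82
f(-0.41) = 3.40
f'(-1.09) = -5.18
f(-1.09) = 6.46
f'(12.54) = 22.08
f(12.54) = 121.63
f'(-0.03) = -3.06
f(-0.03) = 2.09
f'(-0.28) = -3.56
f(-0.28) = 2.92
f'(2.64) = 2.28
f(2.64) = 1.05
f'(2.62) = 2.24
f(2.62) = 1.00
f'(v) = 2*v - 3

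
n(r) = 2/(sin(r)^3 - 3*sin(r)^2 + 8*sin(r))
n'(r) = 2*(-3*sin(r)^2*cos(r) + 6*sin(r)*cos(r) - 8*cos(r))/(sin(r)^3 - 3*sin(r)^2 + 8*sin(r))^2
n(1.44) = 0.34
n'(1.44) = -0.04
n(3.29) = -1.60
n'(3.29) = 11.30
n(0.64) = 0.51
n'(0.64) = -0.57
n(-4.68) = 0.33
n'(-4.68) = 0.01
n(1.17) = 0.36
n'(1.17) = -0.12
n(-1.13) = -0.19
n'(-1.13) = -0.12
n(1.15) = 0.36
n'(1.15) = -0.13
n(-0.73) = -0.29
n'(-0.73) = -0.41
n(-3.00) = -1.68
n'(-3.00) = 12.42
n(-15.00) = -0.30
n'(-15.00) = 0.44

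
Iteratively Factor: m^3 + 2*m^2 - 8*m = (m + 4)*(m^2 - 2*m) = m*(m + 4)*(m - 2)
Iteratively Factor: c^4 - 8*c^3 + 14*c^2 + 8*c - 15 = (c - 3)*(c^3 - 5*c^2 - c + 5) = (c - 5)*(c - 3)*(c^2 - 1) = (c - 5)*(c - 3)*(c + 1)*(c - 1)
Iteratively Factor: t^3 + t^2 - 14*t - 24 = (t - 4)*(t^2 + 5*t + 6) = (t - 4)*(t + 3)*(t + 2)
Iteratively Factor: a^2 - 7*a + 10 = (a - 2)*(a - 5)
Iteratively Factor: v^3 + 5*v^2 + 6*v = (v + 3)*(v^2 + 2*v) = v*(v + 3)*(v + 2)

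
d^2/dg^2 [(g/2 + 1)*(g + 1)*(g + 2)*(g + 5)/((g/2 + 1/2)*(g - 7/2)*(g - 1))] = 4*(325*g^3 - 327*g^2 - 1941*g + 3293)/(8*g^6 - 108*g^5 + 570*g^4 - 1485*g^3 + 1995*g^2 - 1323*g + 343)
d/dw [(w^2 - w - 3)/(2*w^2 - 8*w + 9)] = 3*(-2*w^2 + 10*w - 11)/(4*w^4 - 32*w^3 + 100*w^2 - 144*w + 81)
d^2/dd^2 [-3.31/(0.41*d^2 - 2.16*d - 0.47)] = (-1.112822*d^2 + 5.862672*d + 3.31*(0.82*d - 2.16)*(1.64*d - 4.32) + 1.275674)/(-0.41*d^2 + 2.16*d + 0.47)^3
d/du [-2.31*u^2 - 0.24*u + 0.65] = -4.62*u - 0.24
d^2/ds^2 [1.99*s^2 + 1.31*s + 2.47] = 3.98000000000000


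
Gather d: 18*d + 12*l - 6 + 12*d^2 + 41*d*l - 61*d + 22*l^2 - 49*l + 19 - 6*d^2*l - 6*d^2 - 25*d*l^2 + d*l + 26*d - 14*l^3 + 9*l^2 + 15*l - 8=d^2*(6 - 6*l) + d*(-25*l^2 + 42*l - 17) - 14*l^3 + 31*l^2 - 22*l + 5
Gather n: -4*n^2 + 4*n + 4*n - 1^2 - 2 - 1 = -4*n^2 + 8*n - 4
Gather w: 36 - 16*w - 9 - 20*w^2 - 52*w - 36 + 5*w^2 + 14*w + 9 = -15*w^2 - 54*w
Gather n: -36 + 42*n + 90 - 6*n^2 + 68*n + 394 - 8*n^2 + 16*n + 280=-14*n^2 + 126*n + 728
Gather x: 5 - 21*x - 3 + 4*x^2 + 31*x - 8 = 4*x^2 + 10*x - 6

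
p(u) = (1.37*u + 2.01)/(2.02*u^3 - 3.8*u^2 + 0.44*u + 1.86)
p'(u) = (1.37*u + 2.01)*(-6.06*u^2 + 7.6*u - 0.44)/(2.02*u^3 - 3.8*u^2 + 0.44*u + 1.86)^2 + 1.37/(2.02*u^3 - 3.8*u^2 + 0.44*u + 1.86) = (-5.5348*u^3 - 6.9746*u^2 + 15.276*u + 1.6638)/(4.0804*u^6 - 15.352*u^5 + 16.2176*u^4 + 4.1704*u^3 - 13.9424*u^2 + 1.6368*u + 3.4596)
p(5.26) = 0.05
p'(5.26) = -0.02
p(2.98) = 0.27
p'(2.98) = -0.31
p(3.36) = 0.18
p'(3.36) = -0.17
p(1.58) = 4.03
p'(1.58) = -12.52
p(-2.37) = 0.03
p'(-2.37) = -0.00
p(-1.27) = -0.03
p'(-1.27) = -0.22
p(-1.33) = -0.02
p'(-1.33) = -0.17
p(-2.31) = 0.03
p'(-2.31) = -0.00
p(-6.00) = 0.01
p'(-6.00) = 0.00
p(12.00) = 0.01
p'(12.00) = -0.00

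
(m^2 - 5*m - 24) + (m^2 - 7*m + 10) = 2*m^2 - 12*m - 14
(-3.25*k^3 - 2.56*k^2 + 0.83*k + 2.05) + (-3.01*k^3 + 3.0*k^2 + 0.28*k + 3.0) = -6.26*k^3 + 0.44*k^2 + 1.11*k + 5.05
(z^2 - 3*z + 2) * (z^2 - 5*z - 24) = z^4 - 8*z^3 - 7*z^2 + 62*z - 48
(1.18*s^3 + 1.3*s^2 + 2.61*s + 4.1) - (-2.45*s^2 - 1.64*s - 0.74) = 1.18*s^3 + 3.75*s^2 + 4.25*s + 4.84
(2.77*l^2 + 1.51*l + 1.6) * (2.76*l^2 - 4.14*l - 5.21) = 7.6452*l^4 - 7.3002*l^3 - 16.2671*l^2 - 14.4911*l - 8.336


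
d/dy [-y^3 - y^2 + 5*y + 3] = -3*y^2 - 2*y + 5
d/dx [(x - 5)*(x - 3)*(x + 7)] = 3*x^2 - 2*x - 41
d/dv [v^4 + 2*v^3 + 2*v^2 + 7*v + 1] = 4*v^3 + 6*v^2 + 4*v + 7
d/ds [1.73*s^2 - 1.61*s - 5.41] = 3.46*s - 1.61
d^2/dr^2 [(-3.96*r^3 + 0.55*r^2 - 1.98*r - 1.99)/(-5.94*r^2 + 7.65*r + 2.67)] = (2.27373675443232e-13*r^5 + 678.845772*r^3 + 854.258724*r^2 - 184.768452*r + 207.314784)/(209.584584*r^6 - 809.75862*r^5 + 760.249314*r^4 + 280.267695*r^3 - 341.728227*r^2 - 163.608255*r - 19.034163)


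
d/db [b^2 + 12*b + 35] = 2*b + 12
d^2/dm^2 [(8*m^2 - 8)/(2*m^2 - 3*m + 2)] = 16*(6*m^3 - 24*m^2 + 18*m - 1)/(8*m^6 - 36*m^5 + 78*m^4 - 99*m^3 + 78*m^2 - 36*m + 8)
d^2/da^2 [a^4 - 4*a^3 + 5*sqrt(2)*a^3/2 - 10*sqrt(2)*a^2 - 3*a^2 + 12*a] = 12*a^2 - 24*a + 15*sqrt(2)*a - 20*sqrt(2) - 6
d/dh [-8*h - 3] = -8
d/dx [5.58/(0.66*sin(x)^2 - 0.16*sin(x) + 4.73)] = (0.8928 - 7.3656*sin(x))*cos(x)/(0.66*sin(x)^2 - 0.16*sin(x) + 4.73)^2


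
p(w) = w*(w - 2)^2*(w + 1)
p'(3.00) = 31.00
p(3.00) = 12.00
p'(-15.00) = -15521.00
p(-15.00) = 60690.00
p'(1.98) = -0.23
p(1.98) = 0.00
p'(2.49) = 9.95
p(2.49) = 2.09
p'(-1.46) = -27.63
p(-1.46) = 8.04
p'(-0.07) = 3.95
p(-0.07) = -0.28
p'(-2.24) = -86.12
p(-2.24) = 49.93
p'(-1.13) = -13.26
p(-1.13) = 1.44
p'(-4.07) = -414.76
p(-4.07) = 460.37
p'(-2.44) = -107.69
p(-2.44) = 69.27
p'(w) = w*(w - 2)^2 + w*(w + 1)*(2*w - 4) + (w - 2)^2*(w + 1)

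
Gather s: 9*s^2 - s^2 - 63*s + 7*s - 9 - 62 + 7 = 8*s^2 - 56*s - 64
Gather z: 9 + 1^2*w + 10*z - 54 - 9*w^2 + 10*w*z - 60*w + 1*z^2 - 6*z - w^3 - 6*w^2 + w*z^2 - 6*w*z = -w^3 - 15*w^2 - 59*w + z^2*(w + 1) + z*(4*w + 4) - 45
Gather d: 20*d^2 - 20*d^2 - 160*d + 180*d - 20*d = 0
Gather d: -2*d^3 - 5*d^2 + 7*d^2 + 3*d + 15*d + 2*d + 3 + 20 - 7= -2*d^3 + 2*d^2 + 20*d + 16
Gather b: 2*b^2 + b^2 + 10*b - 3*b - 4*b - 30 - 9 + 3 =3*b^2 + 3*b - 36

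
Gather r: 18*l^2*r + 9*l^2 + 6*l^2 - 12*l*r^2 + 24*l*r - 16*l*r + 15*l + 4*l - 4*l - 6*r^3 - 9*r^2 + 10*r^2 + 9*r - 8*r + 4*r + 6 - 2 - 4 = 15*l^2 + 15*l - 6*r^3 + r^2*(1 - 12*l) + r*(18*l^2 + 8*l + 5)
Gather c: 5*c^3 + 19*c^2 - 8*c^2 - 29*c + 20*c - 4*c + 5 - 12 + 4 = 5*c^3 + 11*c^2 - 13*c - 3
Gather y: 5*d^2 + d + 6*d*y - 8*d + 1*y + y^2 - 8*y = 5*d^2 - 7*d + y^2 + y*(6*d - 7)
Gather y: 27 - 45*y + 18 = 45 - 45*y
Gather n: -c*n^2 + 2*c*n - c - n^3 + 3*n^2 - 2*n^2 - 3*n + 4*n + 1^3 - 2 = -c - n^3 + n^2*(1 - c) + n*(2*c + 1) - 1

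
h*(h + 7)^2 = h^3 + 14*h^2 + 49*h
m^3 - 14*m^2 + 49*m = m*(m - 7)^2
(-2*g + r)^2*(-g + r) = -4*g^3 + 8*g^2*r - 5*g*r^2 + r^3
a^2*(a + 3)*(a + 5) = a^4 + 8*a^3 + 15*a^2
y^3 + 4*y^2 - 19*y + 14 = (y - 2)*(y - 1)*(y + 7)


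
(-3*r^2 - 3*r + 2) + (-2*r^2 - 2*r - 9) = -5*r^2 - 5*r - 7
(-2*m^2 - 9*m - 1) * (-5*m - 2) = 10*m^3 + 49*m^2 + 23*m + 2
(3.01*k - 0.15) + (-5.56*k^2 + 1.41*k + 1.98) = -5.56*k^2 + 4.42*k + 1.83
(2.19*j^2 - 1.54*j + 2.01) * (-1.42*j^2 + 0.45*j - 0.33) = -3.1098*j^4 + 3.1723*j^3 - 4.2699*j^2 + 1.4127*j - 0.6633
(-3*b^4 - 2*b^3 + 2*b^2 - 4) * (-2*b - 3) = 6*b^5 + 13*b^4 + 2*b^3 - 6*b^2 + 8*b + 12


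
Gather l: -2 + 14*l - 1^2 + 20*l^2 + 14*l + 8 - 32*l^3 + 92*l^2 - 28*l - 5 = -32*l^3 + 112*l^2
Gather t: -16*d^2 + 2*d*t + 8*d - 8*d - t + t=-16*d^2 + 2*d*t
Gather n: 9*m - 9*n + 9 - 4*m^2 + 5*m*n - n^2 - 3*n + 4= -4*m^2 + 9*m - n^2 + n*(5*m - 12) + 13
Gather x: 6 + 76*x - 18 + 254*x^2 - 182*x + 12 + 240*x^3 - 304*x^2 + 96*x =240*x^3 - 50*x^2 - 10*x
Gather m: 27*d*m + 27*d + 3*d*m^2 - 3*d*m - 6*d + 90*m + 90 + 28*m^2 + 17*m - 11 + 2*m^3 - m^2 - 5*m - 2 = 21*d + 2*m^3 + m^2*(3*d + 27) + m*(24*d + 102) + 77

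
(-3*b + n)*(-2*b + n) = 6*b^2 - 5*b*n + n^2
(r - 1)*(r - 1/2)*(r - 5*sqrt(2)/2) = r^3 - 5*sqrt(2)*r^2/2 - 3*r^2/2 + r/2 + 15*sqrt(2)*r/4 - 5*sqrt(2)/4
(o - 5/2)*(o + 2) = o^2 - o/2 - 5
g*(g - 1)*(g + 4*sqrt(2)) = g^3 - g^2 + 4*sqrt(2)*g^2 - 4*sqrt(2)*g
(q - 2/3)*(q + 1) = q^2 + q/3 - 2/3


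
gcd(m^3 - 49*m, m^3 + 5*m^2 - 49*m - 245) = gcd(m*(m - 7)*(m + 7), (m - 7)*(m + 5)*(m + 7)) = m^2 - 49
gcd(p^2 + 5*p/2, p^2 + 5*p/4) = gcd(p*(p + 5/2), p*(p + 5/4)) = p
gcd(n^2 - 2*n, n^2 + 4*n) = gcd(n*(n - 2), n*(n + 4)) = n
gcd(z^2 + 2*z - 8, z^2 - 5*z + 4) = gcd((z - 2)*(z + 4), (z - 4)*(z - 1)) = 1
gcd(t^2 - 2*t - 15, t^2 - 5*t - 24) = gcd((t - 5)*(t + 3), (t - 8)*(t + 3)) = t + 3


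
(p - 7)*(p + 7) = p^2 - 49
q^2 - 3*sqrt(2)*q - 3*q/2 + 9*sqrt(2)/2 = (q - 3/2)*(q - 3*sqrt(2))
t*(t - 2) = t^2 - 2*t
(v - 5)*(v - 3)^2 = v^3 - 11*v^2 + 39*v - 45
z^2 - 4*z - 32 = (z - 8)*(z + 4)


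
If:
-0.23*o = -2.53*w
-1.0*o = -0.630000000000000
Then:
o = 0.63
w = 0.06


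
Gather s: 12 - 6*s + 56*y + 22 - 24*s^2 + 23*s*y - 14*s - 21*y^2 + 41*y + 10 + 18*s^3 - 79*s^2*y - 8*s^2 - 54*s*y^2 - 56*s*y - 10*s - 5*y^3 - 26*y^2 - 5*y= 18*s^3 + s^2*(-79*y - 32) + s*(-54*y^2 - 33*y - 30) - 5*y^3 - 47*y^2 + 92*y + 44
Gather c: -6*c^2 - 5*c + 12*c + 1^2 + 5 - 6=-6*c^2 + 7*c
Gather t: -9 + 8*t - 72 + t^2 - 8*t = t^2 - 81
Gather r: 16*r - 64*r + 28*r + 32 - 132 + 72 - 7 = -20*r - 35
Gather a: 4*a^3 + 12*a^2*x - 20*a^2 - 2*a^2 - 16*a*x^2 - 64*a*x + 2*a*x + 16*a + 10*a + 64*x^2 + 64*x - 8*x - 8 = 4*a^3 + a^2*(12*x - 22) + a*(-16*x^2 - 62*x + 26) + 64*x^2 + 56*x - 8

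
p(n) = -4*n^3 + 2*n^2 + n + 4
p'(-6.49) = -530.40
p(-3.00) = 127.00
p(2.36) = -35.08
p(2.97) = -80.18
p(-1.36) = 16.40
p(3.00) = -83.00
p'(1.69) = -26.51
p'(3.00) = -95.00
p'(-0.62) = -6.09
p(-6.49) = 1175.19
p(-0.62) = 5.10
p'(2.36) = -56.40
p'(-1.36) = -26.64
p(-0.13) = 3.91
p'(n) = -12*n^2 + 4*n + 1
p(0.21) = 4.26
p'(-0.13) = 0.28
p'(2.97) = -92.97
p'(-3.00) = -119.00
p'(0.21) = 1.31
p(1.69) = -7.91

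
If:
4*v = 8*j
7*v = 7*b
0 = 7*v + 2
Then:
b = -2/7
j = -1/7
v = -2/7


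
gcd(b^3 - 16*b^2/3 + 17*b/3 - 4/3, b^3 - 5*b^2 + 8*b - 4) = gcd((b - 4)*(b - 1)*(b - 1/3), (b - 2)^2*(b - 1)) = b - 1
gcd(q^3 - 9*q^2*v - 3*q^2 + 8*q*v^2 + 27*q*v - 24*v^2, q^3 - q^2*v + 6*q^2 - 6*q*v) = q - v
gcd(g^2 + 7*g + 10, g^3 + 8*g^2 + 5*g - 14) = g + 2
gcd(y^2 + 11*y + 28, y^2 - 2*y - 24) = y + 4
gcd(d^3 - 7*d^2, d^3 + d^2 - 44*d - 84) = d - 7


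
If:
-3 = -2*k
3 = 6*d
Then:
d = 1/2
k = 3/2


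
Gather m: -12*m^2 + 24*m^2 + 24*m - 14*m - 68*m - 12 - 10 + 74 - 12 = 12*m^2 - 58*m + 40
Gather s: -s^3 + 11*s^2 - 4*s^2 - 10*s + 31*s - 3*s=-s^3 + 7*s^2 + 18*s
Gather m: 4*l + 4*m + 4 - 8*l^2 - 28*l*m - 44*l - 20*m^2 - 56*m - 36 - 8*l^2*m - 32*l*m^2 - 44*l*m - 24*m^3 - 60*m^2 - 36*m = -8*l^2 - 40*l - 24*m^3 + m^2*(-32*l - 80) + m*(-8*l^2 - 72*l - 88) - 32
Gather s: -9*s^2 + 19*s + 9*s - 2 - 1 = -9*s^2 + 28*s - 3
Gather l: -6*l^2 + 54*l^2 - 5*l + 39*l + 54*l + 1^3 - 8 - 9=48*l^2 + 88*l - 16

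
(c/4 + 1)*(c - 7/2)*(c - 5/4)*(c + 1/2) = c^4/4 - c^3/16 - 15*c^2/4 + 163*c/64 + 35/16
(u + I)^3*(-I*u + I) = -I*u^4 + 3*u^3 + I*u^3 - 3*u^2 + 3*I*u^2 - u - 3*I*u + 1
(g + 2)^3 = g^3 + 6*g^2 + 12*g + 8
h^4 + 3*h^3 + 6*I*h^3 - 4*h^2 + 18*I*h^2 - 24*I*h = h*(h - 1)*(h + 4)*(h + 6*I)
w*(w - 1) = w^2 - w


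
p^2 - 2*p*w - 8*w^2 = (p - 4*w)*(p + 2*w)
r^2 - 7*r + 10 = (r - 5)*(r - 2)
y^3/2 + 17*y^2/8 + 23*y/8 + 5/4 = (y/2 + 1/2)*(y + 5/4)*(y + 2)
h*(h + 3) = h^2 + 3*h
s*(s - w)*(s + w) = s^3 - s*w^2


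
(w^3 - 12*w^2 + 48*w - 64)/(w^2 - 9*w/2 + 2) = 2*(w^2 - 8*w + 16)/(2*w - 1)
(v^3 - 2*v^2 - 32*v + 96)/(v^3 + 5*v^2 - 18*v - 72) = (v - 4)/(v + 3)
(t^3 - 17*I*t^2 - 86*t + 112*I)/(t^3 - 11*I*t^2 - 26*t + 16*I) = (t - 7*I)/(t - I)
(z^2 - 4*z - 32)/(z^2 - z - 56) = (z + 4)/(z + 7)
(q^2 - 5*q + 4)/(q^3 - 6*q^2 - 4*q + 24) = (q^2 - 5*q + 4)/(q^3 - 6*q^2 - 4*q + 24)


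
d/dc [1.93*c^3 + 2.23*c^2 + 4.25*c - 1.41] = 5.79*c^2 + 4.46*c + 4.25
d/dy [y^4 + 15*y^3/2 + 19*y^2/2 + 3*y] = 4*y^3 + 45*y^2/2 + 19*y + 3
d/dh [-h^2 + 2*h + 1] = 2 - 2*h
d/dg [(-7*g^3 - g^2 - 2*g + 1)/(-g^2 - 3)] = (7*g^4 + 61*g^2 + 8*g + 6)/(g^4 + 6*g^2 + 9)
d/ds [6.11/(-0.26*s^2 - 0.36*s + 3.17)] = (3.1772*s + 2.1996)/(0.26*s^2 + 0.36*s - 3.17)^2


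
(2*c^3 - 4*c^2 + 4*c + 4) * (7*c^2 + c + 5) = 14*c^5 - 26*c^4 + 34*c^3 + 12*c^2 + 24*c + 20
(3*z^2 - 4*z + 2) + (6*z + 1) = 3*z^2 + 2*z + 3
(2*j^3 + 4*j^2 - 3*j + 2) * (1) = 2*j^3 + 4*j^2 - 3*j + 2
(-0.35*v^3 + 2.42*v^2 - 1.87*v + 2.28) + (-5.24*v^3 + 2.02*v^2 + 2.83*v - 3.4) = -5.59*v^3 + 4.44*v^2 + 0.96*v - 1.12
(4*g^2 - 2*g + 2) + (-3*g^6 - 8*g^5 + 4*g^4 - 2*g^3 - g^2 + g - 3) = -3*g^6 - 8*g^5 + 4*g^4 - 2*g^3 + 3*g^2 - g - 1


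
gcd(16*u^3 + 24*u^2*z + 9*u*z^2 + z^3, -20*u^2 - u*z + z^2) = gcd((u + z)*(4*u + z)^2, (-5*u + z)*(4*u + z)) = 4*u + z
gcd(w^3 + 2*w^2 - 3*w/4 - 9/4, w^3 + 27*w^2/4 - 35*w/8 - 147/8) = w + 3/2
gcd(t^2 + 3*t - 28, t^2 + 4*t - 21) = t + 7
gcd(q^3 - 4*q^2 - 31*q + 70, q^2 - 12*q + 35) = q - 7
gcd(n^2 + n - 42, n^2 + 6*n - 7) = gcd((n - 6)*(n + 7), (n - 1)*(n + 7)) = n + 7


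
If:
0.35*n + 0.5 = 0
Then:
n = -1.43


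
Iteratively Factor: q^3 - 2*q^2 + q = (q - 1)*(q^2 - q) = (q - 1)^2*(q)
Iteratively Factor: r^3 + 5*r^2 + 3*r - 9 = (r + 3)*(r^2 + 2*r - 3) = (r + 3)^2*(r - 1)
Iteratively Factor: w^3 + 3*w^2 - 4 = (w - 1)*(w^2 + 4*w + 4) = (w - 1)*(w + 2)*(w + 2)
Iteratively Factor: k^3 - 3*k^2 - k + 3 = (k - 1)*(k^2 - 2*k - 3) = (k - 3)*(k - 1)*(k + 1)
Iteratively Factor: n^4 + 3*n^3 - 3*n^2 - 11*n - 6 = (n + 1)*(n^3 + 2*n^2 - 5*n - 6) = (n - 2)*(n + 1)*(n^2 + 4*n + 3) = (n - 2)*(n + 1)^2*(n + 3)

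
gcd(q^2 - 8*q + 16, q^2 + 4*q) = 1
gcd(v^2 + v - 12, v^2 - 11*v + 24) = v - 3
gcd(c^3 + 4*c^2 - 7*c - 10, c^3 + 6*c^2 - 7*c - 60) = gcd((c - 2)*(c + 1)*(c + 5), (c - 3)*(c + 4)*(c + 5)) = c + 5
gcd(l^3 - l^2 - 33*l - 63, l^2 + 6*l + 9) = l^2 + 6*l + 9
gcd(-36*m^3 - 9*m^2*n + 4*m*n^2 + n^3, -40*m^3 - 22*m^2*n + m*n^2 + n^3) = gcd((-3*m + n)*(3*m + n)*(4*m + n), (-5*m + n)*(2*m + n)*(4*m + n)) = 4*m + n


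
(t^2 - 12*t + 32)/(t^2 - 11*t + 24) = (t - 4)/(t - 3)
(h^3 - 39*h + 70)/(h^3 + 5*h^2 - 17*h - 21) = (h^2 - 7*h + 10)/(h^2 - 2*h - 3)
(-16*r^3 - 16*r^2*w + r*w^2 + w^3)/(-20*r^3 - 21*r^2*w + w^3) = (4*r - w)/(5*r - w)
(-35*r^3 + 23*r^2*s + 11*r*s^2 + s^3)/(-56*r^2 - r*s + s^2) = (5*r^2 - 4*r*s - s^2)/(8*r - s)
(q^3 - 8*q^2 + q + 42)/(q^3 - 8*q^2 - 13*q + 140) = (q^2 - q - 6)/(q^2 - q - 20)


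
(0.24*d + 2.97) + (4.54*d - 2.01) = 4.78*d + 0.96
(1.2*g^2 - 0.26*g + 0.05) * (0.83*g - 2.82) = 0.996*g^3 - 3.5998*g^2 + 0.7747*g - 0.141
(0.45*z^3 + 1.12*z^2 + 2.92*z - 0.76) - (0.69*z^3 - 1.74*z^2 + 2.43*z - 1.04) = -0.24*z^3 + 2.86*z^2 + 0.49*z + 0.28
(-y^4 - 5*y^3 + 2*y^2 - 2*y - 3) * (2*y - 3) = -2*y^5 - 7*y^4 + 19*y^3 - 10*y^2 + 9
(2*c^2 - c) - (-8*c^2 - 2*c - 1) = 10*c^2 + c + 1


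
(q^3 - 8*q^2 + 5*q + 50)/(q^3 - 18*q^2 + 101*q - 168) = (q^3 - 8*q^2 + 5*q + 50)/(q^3 - 18*q^2 + 101*q - 168)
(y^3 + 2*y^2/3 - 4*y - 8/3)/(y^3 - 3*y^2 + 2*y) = (3*y^2 + 8*y + 4)/(3*y*(y - 1))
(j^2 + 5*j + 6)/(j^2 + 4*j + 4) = (j + 3)/(j + 2)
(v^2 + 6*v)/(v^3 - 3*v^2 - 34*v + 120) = v/(v^2 - 9*v + 20)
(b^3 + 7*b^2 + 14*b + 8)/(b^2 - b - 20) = (b^2 + 3*b + 2)/(b - 5)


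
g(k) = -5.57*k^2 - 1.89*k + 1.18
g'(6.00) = -68.73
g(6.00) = -210.68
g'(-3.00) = 31.53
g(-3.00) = -43.28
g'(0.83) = -11.14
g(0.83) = -4.23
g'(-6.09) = 65.95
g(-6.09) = -193.89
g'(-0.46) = 3.23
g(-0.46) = 0.87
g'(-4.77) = 51.25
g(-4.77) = -116.54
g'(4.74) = -54.69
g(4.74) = -132.92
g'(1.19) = -15.15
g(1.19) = -8.96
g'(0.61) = -8.69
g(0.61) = -2.05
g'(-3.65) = 38.77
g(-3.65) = -66.13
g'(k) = -11.14*k - 1.89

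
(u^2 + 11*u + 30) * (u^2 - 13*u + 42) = u^4 - 2*u^3 - 71*u^2 + 72*u + 1260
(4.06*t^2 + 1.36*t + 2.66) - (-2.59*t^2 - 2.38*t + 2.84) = 6.65*t^2 + 3.74*t - 0.18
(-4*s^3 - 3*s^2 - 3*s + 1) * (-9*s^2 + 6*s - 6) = 36*s^5 + 3*s^4 + 33*s^3 - 9*s^2 + 24*s - 6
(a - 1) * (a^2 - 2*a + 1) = a^3 - 3*a^2 + 3*a - 1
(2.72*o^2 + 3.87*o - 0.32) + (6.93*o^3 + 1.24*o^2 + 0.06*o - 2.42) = 6.93*o^3 + 3.96*o^2 + 3.93*o - 2.74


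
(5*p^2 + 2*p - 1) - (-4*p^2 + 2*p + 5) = 9*p^2 - 6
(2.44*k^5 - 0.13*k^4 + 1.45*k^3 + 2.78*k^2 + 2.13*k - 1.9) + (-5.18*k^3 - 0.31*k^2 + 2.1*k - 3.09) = 2.44*k^5 - 0.13*k^4 - 3.73*k^3 + 2.47*k^2 + 4.23*k - 4.99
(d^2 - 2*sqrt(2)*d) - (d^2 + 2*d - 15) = -2*sqrt(2)*d - 2*d + 15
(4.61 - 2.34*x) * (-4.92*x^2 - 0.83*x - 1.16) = 11.5128*x^3 - 20.739*x^2 - 1.1119*x - 5.3476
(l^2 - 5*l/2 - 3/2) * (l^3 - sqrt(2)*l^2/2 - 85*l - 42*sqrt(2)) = l^5 - 5*l^4/2 - sqrt(2)*l^4/2 - 173*l^3/2 + 5*sqrt(2)*l^3/4 - 165*sqrt(2)*l^2/4 + 425*l^2/2 + 255*l/2 + 105*sqrt(2)*l + 63*sqrt(2)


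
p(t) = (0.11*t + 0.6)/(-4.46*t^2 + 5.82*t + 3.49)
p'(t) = (0.11*t + 0.6)*(8.92*t - 5.82)/(-4.46*t^2 + 5.82*t + 3.49)^2 + 0.11/(-4.46*t^2 + 5.82*t + 3.49)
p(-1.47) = -0.03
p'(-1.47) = -0.05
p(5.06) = -0.01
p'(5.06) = 0.01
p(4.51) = -0.02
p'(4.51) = 0.01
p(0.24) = 0.14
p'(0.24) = -0.08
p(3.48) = -0.03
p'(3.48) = 0.02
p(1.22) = 0.19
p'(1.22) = 0.27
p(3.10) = -0.04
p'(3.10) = 0.04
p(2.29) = -0.13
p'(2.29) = 0.27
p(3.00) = -0.05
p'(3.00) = 0.05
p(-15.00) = 0.00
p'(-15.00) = 0.00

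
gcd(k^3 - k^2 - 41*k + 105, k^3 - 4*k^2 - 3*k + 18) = k - 3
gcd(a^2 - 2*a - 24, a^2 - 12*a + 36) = a - 6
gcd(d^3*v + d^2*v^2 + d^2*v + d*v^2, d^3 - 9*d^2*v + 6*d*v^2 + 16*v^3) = d + v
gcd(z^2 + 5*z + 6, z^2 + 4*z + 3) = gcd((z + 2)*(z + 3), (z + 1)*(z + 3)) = z + 3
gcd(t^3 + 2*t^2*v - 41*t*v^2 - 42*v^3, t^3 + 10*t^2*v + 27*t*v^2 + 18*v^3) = t + v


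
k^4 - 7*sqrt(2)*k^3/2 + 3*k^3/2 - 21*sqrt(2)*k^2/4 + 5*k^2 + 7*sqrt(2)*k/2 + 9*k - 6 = (k - 1/2)*(k + 2)*(k - 2*sqrt(2))*(k - 3*sqrt(2)/2)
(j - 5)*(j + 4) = j^2 - j - 20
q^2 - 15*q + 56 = (q - 8)*(q - 7)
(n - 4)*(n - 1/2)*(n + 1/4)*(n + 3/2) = n^4 - 11*n^3/4 - 11*n^2/2 + 29*n/16 + 3/4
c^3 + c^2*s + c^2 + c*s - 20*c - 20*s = (c - 4)*(c + 5)*(c + s)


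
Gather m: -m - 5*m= -6*m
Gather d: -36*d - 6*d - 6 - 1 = -42*d - 7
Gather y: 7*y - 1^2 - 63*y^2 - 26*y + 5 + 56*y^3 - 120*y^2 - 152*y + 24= 56*y^3 - 183*y^2 - 171*y + 28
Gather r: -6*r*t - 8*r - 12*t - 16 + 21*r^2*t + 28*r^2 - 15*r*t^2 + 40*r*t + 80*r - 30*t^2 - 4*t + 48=r^2*(21*t + 28) + r*(-15*t^2 + 34*t + 72) - 30*t^2 - 16*t + 32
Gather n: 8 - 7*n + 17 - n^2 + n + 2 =-n^2 - 6*n + 27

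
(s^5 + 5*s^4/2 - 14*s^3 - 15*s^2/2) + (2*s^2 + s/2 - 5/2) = s^5 + 5*s^4/2 - 14*s^3 - 11*s^2/2 + s/2 - 5/2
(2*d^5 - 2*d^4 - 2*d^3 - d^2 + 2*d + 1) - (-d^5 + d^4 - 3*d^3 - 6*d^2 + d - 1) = 3*d^5 - 3*d^4 + d^3 + 5*d^2 + d + 2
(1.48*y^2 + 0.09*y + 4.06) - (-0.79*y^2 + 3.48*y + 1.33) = 2.27*y^2 - 3.39*y + 2.73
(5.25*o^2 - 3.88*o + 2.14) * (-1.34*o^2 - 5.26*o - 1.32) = -7.035*o^4 - 22.4158*o^3 + 10.6112*o^2 - 6.1348*o - 2.8248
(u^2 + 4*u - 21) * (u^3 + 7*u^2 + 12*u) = u^5 + 11*u^4 + 19*u^3 - 99*u^2 - 252*u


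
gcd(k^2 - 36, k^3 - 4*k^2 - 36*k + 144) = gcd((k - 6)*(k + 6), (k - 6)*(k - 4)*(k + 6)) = k^2 - 36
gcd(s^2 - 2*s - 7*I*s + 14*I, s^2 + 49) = s - 7*I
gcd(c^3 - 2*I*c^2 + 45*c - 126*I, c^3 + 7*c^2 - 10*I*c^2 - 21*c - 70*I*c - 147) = c - 3*I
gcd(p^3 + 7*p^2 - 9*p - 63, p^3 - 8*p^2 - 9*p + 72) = p^2 - 9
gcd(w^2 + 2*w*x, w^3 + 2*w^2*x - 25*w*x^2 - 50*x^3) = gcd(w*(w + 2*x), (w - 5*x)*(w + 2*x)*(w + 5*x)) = w + 2*x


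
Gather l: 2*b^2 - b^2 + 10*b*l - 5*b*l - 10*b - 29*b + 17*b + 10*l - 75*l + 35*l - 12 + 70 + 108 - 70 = b^2 - 22*b + l*(5*b - 30) + 96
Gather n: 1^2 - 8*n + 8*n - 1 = 0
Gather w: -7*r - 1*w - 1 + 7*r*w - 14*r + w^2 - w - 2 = -21*r + w^2 + w*(7*r - 2) - 3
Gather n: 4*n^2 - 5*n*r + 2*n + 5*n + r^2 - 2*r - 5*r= 4*n^2 + n*(7 - 5*r) + r^2 - 7*r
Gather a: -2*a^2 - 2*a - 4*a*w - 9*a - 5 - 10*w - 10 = -2*a^2 + a*(-4*w - 11) - 10*w - 15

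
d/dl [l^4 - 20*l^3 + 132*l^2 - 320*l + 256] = 4*l^3 - 60*l^2 + 264*l - 320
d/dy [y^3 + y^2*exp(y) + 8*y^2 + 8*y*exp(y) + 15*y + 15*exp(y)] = y^2*exp(y) + 3*y^2 + 10*y*exp(y) + 16*y + 23*exp(y) + 15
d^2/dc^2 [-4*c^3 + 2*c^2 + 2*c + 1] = 4 - 24*c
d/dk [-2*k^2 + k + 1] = 1 - 4*k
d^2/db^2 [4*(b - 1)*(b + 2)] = 8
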